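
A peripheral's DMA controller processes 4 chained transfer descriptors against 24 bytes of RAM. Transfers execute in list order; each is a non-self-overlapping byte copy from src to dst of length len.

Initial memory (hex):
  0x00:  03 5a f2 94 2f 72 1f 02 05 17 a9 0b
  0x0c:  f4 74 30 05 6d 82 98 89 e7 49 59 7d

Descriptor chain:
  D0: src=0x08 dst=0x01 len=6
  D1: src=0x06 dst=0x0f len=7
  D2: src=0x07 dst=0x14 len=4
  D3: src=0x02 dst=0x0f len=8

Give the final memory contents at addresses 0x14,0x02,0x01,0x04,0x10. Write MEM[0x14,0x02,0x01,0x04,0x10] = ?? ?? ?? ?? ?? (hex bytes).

D0: mem[0x01..0x06] <- [05 17 a9 0b f4 74]
D1: mem[0x0f..0x15] <- [74 02 05 17 a9 0b f4]
D2: mem[0x14..0x17] <- [02 05 17 a9]
D3: mem[0x0f..0x16] <- [17 a9 0b f4 74 02 05 17]
query mem[0x14]=0x02, mem[0x02]=0x17, mem[0x01]=0x05, mem[0x04]=0x0b, mem[0x10]=0xa9

MEM[0x14,0x02,0x01,0x04,0x10] = 02 17 05 0b a9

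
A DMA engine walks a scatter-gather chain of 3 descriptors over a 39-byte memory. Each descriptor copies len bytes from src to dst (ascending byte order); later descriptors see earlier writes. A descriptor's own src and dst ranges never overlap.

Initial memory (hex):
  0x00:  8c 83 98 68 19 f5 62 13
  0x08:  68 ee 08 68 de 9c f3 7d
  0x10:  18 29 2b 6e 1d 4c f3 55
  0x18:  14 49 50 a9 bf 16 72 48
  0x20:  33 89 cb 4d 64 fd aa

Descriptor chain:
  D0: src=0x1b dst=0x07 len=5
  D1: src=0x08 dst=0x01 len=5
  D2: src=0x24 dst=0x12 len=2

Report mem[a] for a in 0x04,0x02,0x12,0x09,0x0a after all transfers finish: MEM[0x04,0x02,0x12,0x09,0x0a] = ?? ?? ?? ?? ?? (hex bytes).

MEM[0x04,0x02,0x12,0x09,0x0a] = 48 16 64 16 72

  after D0: wrote 5B at 0x07 = a9bf167248
  after D1: wrote 5B at 0x01 = bf167248de
  after D2: wrote 2B at 0x12 = 64fd
query mem[0x04]=0x48, mem[0x02]=0x16, mem[0x12]=0x64, mem[0x09]=0x16, mem[0x0a]=0x72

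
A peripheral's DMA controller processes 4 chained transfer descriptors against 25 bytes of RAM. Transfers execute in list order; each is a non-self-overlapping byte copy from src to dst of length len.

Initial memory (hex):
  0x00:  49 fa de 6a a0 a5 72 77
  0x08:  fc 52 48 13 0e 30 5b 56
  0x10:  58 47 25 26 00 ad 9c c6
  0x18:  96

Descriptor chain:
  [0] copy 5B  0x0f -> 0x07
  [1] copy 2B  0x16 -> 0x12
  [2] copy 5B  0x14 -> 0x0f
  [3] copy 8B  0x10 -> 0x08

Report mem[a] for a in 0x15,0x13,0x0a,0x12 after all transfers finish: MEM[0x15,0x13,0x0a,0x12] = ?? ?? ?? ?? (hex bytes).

MEM[0x15,0x13,0x0a,0x12] = ad 96 c6 c6

D0: mem[0x07..0x0b] <- [56 58 47 25 26]
D1: mem[0x12..0x13] <- [9c c6]
D2: mem[0x0f..0x13] <- [00 ad 9c c6 96]
D3: mem[0x08..0x0f] <- [ad 9c c6 96 00 ad 9c c6]
query mem[0x15]=0xad, mem[0x13]=0x96, mem[0x0a]=0xc6, mem[0x12]=0xc6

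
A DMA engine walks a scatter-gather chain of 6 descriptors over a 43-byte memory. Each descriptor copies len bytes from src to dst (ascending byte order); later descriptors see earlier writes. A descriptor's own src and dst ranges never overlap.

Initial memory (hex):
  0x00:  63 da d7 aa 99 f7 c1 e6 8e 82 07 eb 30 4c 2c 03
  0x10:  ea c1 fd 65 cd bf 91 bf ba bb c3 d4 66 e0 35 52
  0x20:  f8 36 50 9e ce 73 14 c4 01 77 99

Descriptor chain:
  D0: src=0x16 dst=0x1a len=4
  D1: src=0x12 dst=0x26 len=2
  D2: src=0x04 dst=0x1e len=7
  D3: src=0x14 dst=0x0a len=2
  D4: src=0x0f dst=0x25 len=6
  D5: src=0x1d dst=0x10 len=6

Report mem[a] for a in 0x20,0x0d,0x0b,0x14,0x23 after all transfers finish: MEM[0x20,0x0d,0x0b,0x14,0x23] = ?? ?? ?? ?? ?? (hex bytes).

MEM[0x20,0x0d,0x0b,0x14,0x23] = c1 4c bf e6 82

[0] 0x16->0x1a len=4 : 91 bf ba bb
[1] 0x12->0x26 len=2 : fd 65
[2] 0x04->0x1e len=7 : 99 f7 c1 e6 8e 82 07
[3] 0x14->0x0a len=2 : cd bf
[4] 0x0f->0x25 len=6 : 03 ea c1 fd 65 cd
[5] 0x1d->0x10 len=6 : bb 99 f7 c1 e6 8e
query mem[0x20]=0xc1, mem[0x0d]=0x4c, mem[0x0b]=0xbf, mem[0x14]=0xe6, mem[0x23]=0x82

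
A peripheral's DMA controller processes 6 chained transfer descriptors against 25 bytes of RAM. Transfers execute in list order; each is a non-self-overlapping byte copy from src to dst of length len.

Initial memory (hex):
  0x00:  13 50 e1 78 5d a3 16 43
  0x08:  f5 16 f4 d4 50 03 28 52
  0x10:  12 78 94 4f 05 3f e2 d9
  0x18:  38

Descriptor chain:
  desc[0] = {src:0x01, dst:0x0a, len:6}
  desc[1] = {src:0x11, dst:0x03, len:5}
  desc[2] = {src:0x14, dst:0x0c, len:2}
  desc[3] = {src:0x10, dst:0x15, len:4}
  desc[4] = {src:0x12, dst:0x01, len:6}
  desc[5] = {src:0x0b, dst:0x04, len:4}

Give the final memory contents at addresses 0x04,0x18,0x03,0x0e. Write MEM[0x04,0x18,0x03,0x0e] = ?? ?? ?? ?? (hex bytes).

#0 dst[0x0a+6] := {0x50,0xe1,0x78,0x5d,0xa3,0x16}
#1 dst[0x03+5] := {0x78,0x94,0x4f,0x05,0x3f}
#2 dst[0x0c+2] := {0x05,0x3f}
#3 dst[0x15+4] := {0x12,0x78,0x94,0x4f}
#4 dst[0x01+6] := {0x94,0x4f,0x05,0x12,0x78,0x94}
#5 dst[0x04+4] := {0xe1,0x05,0x3f,0xa3}
query mem[0x04]=0xe1, mem[0x18]=0x4f, mem[0x03]=0x05, mem[0x0e]=0xa3

MEM[0x04,0x18,0x03,0x0e] = e1 4f 05 a3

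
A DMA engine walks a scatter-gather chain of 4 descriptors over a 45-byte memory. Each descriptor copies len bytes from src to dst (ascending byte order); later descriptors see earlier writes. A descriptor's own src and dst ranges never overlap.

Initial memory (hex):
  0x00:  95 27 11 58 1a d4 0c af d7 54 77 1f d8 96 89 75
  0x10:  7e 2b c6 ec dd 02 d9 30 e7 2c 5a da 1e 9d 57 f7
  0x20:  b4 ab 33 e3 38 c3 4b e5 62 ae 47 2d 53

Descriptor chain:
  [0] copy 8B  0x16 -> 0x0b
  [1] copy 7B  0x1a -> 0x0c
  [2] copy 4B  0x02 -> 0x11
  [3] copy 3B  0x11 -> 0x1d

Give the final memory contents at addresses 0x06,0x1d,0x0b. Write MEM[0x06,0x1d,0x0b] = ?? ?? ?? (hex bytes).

#0 dst[0x0b+8] := {0xd9,0x30,0xe7,0x2c,0x5a,0xda,0x1e,0x9d}
#1 dst[0x0c+7] := {0x5a,0xda,0x1e,0x9d,0x57,0xf7,0xb4}
#2 dst[0x11+4] := {0x11,0x58,0x1a,0xd4}
#3 dst[0x1d+3] := {0x11,0x58,0x1a}
query mem[0x06]=0x0c, mem[0x1d]=0x11, mem[0x0b]=0xd9

MEM[0x06,0x1d,0x0b] = 0c 11 d9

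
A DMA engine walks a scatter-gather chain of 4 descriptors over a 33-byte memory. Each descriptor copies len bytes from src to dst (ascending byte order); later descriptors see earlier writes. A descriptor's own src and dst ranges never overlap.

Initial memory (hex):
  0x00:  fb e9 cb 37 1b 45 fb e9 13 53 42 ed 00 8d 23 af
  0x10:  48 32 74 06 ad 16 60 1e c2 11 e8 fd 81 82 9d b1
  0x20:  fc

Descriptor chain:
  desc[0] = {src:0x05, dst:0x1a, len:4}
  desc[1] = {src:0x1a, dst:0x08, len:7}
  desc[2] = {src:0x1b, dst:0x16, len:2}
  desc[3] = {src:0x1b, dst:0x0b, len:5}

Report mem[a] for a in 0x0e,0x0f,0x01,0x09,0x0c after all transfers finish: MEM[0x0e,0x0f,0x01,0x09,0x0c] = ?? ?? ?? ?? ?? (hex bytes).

MEM[0x0e,0x0f,0x01,0x09,0x0c] = 9d b1 e9 fb e9

  after D0: wrote 4B at 0x1a = 45fbe913
  after D1: wrote 7B at 0x08 = 45fbe9139db1fc
  after D2: wrote 2B at 0x16 = fbe9
  after D3: wrote 5B at 0x0b = fbe9139db1
query mem[0x0e]=0x9d, mem[0x0f]=0xb1, mem[0x01]=0xe9, mem[0x09]=0xfb, mem[0x0c]=0xe9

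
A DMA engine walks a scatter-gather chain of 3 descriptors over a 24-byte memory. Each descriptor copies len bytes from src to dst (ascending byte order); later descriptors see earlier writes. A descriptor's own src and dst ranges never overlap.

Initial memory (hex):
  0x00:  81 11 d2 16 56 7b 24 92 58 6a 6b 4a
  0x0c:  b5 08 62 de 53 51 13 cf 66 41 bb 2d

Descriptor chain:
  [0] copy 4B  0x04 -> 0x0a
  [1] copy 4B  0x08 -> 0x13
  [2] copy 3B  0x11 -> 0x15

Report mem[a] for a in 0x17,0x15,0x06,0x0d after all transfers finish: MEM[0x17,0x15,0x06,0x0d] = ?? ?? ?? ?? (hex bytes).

#0 dst[0x0a+4] := {0x56,0x7b,0x24,0x92}
#1 dst[0x13+4] := {0x58,0x6a,0x56,0x7b}
#2 dst[0x15+3] := {0x51,0x13,0x58}
query mem[0x17]=0x58, mem[0x15]=0x51, mem[0x06]=0x24, mem[0x0d]=0x92

MEM[0x17,0x15,0x06,0x0d] = 58 51 24 92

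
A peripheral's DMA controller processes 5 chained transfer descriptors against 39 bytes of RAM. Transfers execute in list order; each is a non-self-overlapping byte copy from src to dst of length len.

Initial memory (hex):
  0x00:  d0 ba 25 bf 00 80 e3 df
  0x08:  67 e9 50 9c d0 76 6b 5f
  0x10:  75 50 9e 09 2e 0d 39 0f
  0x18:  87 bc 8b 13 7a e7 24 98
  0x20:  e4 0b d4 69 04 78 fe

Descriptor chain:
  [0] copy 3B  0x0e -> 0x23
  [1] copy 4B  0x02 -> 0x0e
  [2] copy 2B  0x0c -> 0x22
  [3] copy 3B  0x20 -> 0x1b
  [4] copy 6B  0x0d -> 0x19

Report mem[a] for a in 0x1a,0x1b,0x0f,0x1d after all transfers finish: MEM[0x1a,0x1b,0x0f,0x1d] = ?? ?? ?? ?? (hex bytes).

[0] 0x0e->0x23 len=3 : 6b 5f 75
[1] 0x02->0x0e len=4 : 25 bf 00 80
[2] 0x0c->0x22 len=2 : d0 76
[3] 0x20->0x1b len=3 : e4 0b d0
[4] 0x0d->0x19 len=6 : 76 25 bf 00 80 9e
query mem[0x1a]=0x25, mem[0x1b]=0xbf, mem[0x0f]=0xbf, mem[0x1d]=0x80

MEM[0x1a,0x1b,0x0f,0x1d] = 25 bf bf 80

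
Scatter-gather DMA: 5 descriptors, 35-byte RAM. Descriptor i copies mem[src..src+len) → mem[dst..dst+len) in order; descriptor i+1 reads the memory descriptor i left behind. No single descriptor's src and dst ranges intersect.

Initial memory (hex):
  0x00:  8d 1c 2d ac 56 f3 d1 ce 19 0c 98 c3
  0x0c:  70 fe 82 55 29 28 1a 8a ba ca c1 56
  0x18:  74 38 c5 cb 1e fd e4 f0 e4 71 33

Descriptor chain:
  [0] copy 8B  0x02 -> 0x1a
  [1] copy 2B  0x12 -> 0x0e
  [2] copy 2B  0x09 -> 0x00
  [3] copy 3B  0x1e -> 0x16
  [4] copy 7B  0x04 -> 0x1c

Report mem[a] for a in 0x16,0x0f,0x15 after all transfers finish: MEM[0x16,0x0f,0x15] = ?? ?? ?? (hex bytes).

#0 dst[0x1a+8] := {0x2d,0xac,0x56,0xf3,0xd1,0xce,0x19,0x0c}
#1 dst[0x0e+2] := {0x1a,0x8a}
#2 dst[0x00+2] := {0x0c,0x98}
#3 dst[0x16+3] := {0xd1,0xce,0x19}
#4 dst[0x1c+7] := {0x56,0xf3,0xd1,0xce,0x19,0x0c,0x98}
query mem[0x16]=0xd1, mem[0x0f]=0x8a, mem[0x15]=0xca

MEM[0x16,0x0f,0x15] = d1 8a ca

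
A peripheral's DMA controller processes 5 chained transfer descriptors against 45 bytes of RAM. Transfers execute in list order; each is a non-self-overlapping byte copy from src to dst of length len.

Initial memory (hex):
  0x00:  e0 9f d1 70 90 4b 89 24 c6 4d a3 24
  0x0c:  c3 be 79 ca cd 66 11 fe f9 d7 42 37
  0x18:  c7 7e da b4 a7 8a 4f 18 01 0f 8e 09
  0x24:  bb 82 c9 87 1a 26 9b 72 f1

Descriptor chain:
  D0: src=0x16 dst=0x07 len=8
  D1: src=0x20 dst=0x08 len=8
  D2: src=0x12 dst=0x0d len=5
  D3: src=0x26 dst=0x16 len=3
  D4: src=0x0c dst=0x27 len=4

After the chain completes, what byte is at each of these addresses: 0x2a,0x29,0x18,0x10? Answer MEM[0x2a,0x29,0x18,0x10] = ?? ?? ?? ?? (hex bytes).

[0] 0x16->0x07 len=8 : 42 37 c7 7e da b4 a7 8a
[1] 0x20->0x08 len=8 : 01 0f 8e 09 bb 82 c9 87
[2] 0x12->0x0d len=5 : 11 fe f9 d7 42
[3] 0x26->0x16 len=3 : c9 87 1a
[4] 0x0c->0x27 len=4 : bb 11 fe f9
query mem[0x2a]=0xf9, mem[0x29]=0xfe, mem[0x18]=0x1a, mem[0x10]=0xd7

MEM[0x2a,0x29,0x18,0x10] = f9 fe 1a d7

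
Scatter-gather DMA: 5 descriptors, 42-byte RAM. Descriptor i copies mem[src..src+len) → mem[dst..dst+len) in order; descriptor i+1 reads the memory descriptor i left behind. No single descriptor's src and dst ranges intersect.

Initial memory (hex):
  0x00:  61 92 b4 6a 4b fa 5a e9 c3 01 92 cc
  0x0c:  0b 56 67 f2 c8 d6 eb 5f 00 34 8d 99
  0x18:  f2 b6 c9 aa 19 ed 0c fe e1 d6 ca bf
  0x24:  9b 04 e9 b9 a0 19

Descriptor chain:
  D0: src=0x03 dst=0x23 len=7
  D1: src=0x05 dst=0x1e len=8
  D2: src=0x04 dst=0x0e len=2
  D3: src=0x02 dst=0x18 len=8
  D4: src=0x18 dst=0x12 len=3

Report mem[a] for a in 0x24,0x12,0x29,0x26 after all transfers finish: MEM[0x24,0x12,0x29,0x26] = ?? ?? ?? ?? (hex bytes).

MEM[0x24,0x12,0x29,0x26] = cc b4 01 5a

#0 dst[0x23+7] := {0x6a,0x4b,0xfa,0x5a,0xe9,0xc3,0x01}
#1 dst[0x1e+8] := {0xfa,0x5a,0xe9,0xc3,0x01,0x92,0xcc,0x0b}
#2 dst[0x0e+2] := {0x4b,0xfa}
#3 dst[0x18+8] := {0xb4,0x6a,0x4b,0xfa,0x5a,0xe9,0xc3,0x01}
#4 dst[0x12+3] := {0xb4,0x6a,0x4b}
query mem[0x24]=0xcc, mem[0x12]=0xb4, mem[0x29]=0x01, mem[0x26]=0x5a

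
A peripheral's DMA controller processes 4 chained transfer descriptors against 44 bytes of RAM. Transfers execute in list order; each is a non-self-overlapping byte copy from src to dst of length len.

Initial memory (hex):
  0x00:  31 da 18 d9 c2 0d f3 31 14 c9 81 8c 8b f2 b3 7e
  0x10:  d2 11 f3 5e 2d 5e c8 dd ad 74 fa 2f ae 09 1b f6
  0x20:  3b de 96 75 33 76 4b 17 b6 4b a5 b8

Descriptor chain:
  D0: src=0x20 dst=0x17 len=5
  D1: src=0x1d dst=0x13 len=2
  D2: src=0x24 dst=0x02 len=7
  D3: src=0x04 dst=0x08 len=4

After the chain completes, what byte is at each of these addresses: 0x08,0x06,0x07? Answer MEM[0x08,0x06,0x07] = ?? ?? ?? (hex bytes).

[0] 0x20->0x17 len=5 : 3b de 96 75 33
[1] 0x1d->0x13 len=2 : 09 1b
[2] 0x24->0x02 len=7 : 33 76 4b 17 b6 4b a5
[3] 0x04->0x08 len=4 : 4b 17 b6 4b
query mem[0x08]=0x4b, mem[0x06]=0xb6, mem[0x07]=0x4b

MEM[0x08,0x06,0x07] = 4b b6 4b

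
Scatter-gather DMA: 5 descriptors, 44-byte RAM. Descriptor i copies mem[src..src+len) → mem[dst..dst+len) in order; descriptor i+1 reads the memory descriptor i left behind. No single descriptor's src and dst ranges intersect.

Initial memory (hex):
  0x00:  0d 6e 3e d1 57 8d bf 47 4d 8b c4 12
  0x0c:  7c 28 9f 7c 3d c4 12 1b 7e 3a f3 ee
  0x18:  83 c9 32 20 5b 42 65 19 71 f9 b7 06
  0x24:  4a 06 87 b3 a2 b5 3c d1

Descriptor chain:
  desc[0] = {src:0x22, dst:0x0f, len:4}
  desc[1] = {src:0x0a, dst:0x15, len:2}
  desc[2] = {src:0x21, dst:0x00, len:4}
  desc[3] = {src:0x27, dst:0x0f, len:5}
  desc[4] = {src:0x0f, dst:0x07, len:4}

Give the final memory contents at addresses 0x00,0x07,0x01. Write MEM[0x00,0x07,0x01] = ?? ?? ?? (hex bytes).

[0] 0x22->0x0f len=4 : b7 06 4a 06
[1] 0x0a->0x15 len=2 : c4 12
[2] 0x21->0x00 len=4 : f9 b7 06 4a
[3] 0x27->0x0f len=5 : b3 a2 b5 3c d1
[4] 0x0f->0x07 len=4 : b3 a2 b5 3c
query mem[0x00]=0xf9, mem[0x07]=0xb3, mem[0x01]=0xb7

MEM[0x00,0x07,0x01] = f9 b3 b7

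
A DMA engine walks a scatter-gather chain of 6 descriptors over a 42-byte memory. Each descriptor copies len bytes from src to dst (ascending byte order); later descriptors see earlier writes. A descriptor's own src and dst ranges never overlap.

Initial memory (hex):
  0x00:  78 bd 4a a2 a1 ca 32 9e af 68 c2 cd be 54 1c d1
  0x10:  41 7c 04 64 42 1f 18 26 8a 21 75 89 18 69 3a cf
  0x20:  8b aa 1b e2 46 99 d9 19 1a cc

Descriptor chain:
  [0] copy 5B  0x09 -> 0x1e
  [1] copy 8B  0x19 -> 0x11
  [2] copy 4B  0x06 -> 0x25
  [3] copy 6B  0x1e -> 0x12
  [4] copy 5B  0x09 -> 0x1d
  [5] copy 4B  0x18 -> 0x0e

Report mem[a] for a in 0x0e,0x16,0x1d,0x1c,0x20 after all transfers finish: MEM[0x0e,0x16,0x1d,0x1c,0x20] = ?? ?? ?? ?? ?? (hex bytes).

D0: mem[0x1e..0x22] <- [68 c2 cd be 54]
D1: mem[0x11..0x18] <- [21 75 89 18 69 68 c2 cd]
D2: mem[0x25..0x28] <- [32 9e af 68]
D3: mem[0x12..0x17] <- [68 c2 cd be 54 e2]
D4: mem[0x1d..0x21] <- [68 c2 cd be 54]
D5: mem[0x0e..0x11] <- [cd 21 75 89]
query mem[0x0e]=0xcd, mem[0x16]=0x54, mem[0x1d]=0x68, mem[0x1c]=0x18, mem[0x20]=0xbe

MEM[0x0e,0x16,0x1d,0x1c,0x20] = cd 54 68 18 be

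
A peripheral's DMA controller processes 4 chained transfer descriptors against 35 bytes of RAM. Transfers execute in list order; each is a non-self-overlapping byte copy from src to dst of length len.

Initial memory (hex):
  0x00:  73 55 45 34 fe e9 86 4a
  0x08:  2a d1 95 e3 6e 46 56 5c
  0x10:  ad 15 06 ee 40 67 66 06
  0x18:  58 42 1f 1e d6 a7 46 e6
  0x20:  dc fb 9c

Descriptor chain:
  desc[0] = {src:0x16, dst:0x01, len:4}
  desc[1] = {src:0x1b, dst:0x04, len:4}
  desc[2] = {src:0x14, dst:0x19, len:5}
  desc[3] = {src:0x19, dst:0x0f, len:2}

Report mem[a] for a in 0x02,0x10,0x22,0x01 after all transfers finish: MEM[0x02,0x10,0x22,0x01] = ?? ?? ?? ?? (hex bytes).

D0: mem[0x01..0x04] <- [66 06 58 42]
D1: mem[0x04..0x07] <- [1e d6 a7 46]
D2: mem[0x19..0x1d] <- [40 67 66 06 58]
D3: mem[0x0f..0x10] <- [40 67]
query mem[0x02]=0x06, mem[0x10]=0x67, mem[0x22]=0x9c, mem[0x01]=0x66

MEM[0x02,0x10,0x22,0x01] = 06 67 9c 66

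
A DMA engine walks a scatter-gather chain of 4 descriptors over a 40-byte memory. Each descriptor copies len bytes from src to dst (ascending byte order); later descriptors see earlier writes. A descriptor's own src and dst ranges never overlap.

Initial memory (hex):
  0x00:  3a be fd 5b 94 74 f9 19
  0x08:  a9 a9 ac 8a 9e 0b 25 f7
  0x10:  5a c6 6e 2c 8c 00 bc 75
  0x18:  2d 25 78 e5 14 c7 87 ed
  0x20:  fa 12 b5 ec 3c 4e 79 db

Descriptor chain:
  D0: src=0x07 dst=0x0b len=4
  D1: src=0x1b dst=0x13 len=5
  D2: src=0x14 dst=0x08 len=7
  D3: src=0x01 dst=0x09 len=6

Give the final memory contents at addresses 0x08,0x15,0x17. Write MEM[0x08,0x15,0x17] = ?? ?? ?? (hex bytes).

MEM[0x08,0x15,0x17] = 14 c7 ed

D0: mem[0x0b..0x0e] <- [19 a9 a9 ac]
D1: mem[0x13..0x17] <- [e5 14 c7 87 ed]
D2: mem[0x08..0x0e] <- [14 c7 87 ed 2d 25 78]
D3: mem[0x09..0x0e] <- [be fd 5b 94 74 f9]
query mem[0x08]=0x14, mem[0x15]=0xc7, mem[0x17]=0xed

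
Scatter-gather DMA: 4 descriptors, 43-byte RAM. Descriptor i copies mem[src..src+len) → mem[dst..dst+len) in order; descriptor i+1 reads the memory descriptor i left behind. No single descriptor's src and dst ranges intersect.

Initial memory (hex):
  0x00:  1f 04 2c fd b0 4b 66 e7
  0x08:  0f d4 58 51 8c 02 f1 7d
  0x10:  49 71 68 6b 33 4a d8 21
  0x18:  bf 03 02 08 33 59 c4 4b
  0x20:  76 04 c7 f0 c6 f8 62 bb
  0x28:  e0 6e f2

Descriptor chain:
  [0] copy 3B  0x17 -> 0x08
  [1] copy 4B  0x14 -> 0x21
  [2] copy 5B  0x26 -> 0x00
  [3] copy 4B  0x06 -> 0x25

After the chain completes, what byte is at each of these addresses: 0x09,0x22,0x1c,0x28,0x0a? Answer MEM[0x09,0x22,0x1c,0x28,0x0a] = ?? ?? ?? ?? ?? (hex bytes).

#0 dst[0x08+3] := {0x21,0xbf,0x03}
#1 dst[0x21+4] := {0x33,0x4a,0xd8,0x21}
#2 dst[0x00+5] := {0x62,0xbb,0xe0,0x6e,0xf2}
#3 dst[0x25+4] := {0x66,0xe7,0x21,0xbf}
query mem[0x09]=0xbf, mem[0x22]=0x4a, mem[0x1c]=0x33, mem[0x28]=0xbf, mem[0x0a]=0x03

MEM[0x09,0x22,0x1c,0x28,0x0a] = bf 4a 33 bf 03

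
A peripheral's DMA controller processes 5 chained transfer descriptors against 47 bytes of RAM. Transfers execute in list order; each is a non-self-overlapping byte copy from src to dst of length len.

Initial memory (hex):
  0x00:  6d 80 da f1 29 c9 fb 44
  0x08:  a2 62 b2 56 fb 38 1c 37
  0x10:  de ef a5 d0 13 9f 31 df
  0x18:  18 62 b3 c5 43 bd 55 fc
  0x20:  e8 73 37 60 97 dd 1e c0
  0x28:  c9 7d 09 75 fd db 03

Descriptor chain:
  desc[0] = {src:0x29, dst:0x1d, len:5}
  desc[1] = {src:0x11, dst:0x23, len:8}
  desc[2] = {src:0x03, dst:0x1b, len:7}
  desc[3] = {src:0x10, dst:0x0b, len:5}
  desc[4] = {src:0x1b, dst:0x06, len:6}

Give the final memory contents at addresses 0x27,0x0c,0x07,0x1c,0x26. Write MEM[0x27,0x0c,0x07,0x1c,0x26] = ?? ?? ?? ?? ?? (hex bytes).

D0: mem[0x1d..0x21] <- [7d 09 75 fd db]
D1: mem[0x23..0x2a] <- [ef a5 d0 13 9f 31 df 18]
D2: mem[0x1b..0x21] <- [f1 29 c9 fb 44 a2 62]
D3: mem[0x0b..0x0f] <- [de ef a5 d0 13]
D4: mem[0x06..0x0b] <- [f1 29 c9 fb 44 a2]
query mem[0x27]=0x9f, mem[0x0c]=0xef, mem[0x07]=0x29, mem[0x1c]=0x29, mem[0x26]=0x13

MEM[0x27,0x0c,0x07,0x1c,0x26] = 9f ef 29 29 13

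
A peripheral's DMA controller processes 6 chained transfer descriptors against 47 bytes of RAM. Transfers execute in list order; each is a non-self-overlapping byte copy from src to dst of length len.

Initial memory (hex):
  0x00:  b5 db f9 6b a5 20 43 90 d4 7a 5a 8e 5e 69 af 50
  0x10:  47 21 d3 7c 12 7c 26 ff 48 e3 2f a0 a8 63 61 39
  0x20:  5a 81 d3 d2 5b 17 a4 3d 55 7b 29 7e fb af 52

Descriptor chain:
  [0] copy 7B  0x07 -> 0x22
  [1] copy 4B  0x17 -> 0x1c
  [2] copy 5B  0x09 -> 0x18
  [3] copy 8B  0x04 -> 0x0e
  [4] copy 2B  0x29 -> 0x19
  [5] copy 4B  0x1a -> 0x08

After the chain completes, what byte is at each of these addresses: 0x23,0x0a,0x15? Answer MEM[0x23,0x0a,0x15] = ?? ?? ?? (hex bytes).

MEM[0x23,0x0a,0x15] = d4 69 8e

#0 dst[0x22+7] := {0x90,0xd4,0x7a,0x5a,0x8e,0x5e,0x69}
#1 dst[0x1c+4] := {0xff,0x48,0xe3,0x2f}
#2 dst[0x18+5] := {0x7a,0x5a,0x8e,0x5e,0x69}
#3 dst[0x0e+8] := {0xa5,0x20,0x43,0x90,0xd4,0x7a,0x5a,0x8e}
#4 dst[0x19+2] := {0x7b,0x29}
#5 dst[0x08+4] := {0x29,0x5e,0x69,0x48}
query mem[0x23]=0xd4, mem[0x0a]=0x69, mem[0x15]=0x8e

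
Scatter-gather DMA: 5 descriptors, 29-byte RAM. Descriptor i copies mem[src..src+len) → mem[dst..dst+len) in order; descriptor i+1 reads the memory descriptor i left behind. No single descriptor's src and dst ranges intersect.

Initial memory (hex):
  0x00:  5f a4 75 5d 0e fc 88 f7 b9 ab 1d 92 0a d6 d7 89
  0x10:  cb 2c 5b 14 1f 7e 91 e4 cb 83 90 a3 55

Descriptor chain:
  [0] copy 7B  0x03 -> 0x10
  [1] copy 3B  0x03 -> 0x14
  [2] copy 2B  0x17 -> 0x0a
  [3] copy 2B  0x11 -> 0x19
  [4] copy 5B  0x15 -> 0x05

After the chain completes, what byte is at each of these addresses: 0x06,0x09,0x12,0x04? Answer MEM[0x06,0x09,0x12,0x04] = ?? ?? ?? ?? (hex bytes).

D0: mem[0x10..0x16] <- [5d 0e fc 88 f7 b9 ab]
D1: mem[0x14..0x16] <- [5d 0e fc]
D2: mem[0x0a..0x0b] <- [e4 cb]
D3: mem[0x19..0x1a] <- [0e fc]
D4: mem[0x05..0x09] <- [0e fc e4 cb 0e]
query mem[0x06]=0xfc, mem[0x09]=0x0e, mem[0x12]=0xfc, mem[0x04]=0x0e

MEM[0x06,0x09,0x12,0x04] = fc 0e fc 0e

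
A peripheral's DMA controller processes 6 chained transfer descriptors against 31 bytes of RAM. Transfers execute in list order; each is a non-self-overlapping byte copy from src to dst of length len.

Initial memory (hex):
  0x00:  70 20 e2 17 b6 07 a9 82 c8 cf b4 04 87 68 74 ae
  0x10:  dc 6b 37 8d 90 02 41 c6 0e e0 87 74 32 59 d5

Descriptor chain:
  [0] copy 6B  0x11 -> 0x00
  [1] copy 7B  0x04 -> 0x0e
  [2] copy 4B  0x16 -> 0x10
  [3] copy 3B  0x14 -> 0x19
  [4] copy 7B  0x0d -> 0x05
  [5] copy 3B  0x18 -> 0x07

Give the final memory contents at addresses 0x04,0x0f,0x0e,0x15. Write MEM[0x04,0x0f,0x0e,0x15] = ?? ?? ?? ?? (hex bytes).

MEM[0x04,0x0f,0x0e,0x15] = 02 41 02 02

D0: mem[0x00..0x05] <- [6b 37 8d 90 02 41]
D1: mem[0x0e..0x14] <- [02 41 a9 82 c8 cf b4]
D2: mem[0x10..0x13] <- [41 c6 0e e0]
D3: mem[0x19..0x1b] <- [b4 02 41]
D4: mem[0x05..0x0b] <- [68 02 41 41 c6 0e e0]
D5: mem[0x07..0x09] <- [0e b4 02]
query mem[0x04]=0x02, mem[0x0f]=0x41, mem[0x0e]=0x02, mem[0x15]=0x02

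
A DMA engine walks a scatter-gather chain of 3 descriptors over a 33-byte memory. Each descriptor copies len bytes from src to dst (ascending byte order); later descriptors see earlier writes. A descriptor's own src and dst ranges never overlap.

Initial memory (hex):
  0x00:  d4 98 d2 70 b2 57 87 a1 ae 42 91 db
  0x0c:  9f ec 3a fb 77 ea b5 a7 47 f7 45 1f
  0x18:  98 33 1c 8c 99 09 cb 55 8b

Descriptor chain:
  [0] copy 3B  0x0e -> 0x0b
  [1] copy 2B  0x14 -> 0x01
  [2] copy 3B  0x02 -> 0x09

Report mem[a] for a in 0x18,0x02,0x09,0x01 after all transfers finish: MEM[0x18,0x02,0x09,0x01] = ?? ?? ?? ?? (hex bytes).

MEM[0x18,0x02,0x09,0x01] = 98 f7 f7 47

  after D0: wrote 3B at 0x0b = 3afb77
  after D1: wrote 2B at 0x01 = 47f7
  after D2: wrote 3B at 0x09 = f770b2
query mem[0x18]=0x98, mem[0x02]=0xf7, mem[0x09]=0xf7, mem[0x01]=0x47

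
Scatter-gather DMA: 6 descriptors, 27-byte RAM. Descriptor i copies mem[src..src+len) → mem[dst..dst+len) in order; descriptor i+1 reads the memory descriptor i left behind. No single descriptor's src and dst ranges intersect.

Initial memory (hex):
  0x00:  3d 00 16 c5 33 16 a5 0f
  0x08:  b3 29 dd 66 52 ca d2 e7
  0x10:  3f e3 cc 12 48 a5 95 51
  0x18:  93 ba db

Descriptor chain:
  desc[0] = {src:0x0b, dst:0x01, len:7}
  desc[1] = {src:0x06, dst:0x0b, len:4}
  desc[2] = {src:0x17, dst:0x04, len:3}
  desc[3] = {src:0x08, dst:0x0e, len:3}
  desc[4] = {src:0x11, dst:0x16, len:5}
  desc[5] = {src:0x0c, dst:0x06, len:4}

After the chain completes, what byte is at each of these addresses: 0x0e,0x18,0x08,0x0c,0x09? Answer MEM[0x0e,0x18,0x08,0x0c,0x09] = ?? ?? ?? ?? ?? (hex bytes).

MEM[0x0e,0x18,0x08,0x0c,0x09] = b3 12 b3 e3 29

[0] 0x0b->0x01 len=7 : 66 52 ca d2 e7 3f e3
[1] 0x06->0x0b len=4 : 3f e3 b3 29
[2] 0x17->0x04 len=3 : 51 93 ba
[3] 0x08->0x0e len=3 : b3 29 dd
[4] 0x11->0x16 len=5 : e3 cc 12 48 a5
[5] 0x0c->0x06 len=4 : e3 b3 b3 29
query mem[0x0e]=0xb3, mem[0x18]=0x12, mem[0x08]=0xb3, mem[0x0c]=0xe3, mem[0x09]=0x29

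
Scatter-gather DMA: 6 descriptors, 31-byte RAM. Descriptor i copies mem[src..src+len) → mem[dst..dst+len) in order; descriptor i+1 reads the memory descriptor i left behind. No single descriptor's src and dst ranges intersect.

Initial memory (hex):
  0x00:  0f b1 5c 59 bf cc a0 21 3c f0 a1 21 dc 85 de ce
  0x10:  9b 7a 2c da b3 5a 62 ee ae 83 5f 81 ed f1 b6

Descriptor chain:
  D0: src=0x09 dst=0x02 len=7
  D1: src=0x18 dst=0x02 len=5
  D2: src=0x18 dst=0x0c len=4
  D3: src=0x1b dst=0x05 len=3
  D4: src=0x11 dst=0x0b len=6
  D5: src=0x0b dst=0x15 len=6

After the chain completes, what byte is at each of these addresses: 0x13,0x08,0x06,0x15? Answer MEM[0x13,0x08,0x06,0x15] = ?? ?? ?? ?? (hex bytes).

MEM[0x13,0x08,0x06,0x15] = da ce ed 7a

[0] 0x09->0x02 len=7 : f0 a1 21 dc 85 de ce
[1] 0x18->0x02 len=5 : ae 83 5f 81 ed
[2] 0x18->0x0c len=4 : ae 83 5f 81
[3] 0x1b->0x05 len=3 : 81 ed f1
[4] 0x11->0x0b len=6 : 7a 2c da b3 5a 62
[5] 0x0b->0x15 len=6 : 7a 2c da b3 5a 62
query mem[0x13]=0xda, mem[0x08]=0xce, mem[0x06]=0xed, mem[0x15]=0x7a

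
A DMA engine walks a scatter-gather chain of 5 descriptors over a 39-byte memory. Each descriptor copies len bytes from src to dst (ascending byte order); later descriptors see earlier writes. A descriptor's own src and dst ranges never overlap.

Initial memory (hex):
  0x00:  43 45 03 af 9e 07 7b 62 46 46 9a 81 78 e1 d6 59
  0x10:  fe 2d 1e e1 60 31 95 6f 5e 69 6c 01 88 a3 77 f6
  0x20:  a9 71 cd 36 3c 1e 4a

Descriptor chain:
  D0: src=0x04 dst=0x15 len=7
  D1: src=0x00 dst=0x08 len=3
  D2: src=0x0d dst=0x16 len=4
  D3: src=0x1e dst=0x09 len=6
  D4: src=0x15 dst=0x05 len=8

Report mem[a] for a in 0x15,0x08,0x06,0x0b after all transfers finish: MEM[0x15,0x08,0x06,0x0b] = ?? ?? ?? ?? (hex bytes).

  after D0: wrote 7B at 0x15 = 9e077b6246469a
  after D1: wrote 3B at 0x08 = 434503
  after D2: wrote 4B at 0x16 = e1d659fe
  after D3: wrote 6B at 0x09 = 77f6a971cd36
  after D4: wrote 8B at 0x05 = 9ee1d659fe469a88
query mem[0x15]=0x9e, mem[0x08]=0x59, mem[0x06]=0xe1, mem[0x0b]=0x9a

MEM[0x15,0x08,0x06,0x0b] = 9e 59 e1 9a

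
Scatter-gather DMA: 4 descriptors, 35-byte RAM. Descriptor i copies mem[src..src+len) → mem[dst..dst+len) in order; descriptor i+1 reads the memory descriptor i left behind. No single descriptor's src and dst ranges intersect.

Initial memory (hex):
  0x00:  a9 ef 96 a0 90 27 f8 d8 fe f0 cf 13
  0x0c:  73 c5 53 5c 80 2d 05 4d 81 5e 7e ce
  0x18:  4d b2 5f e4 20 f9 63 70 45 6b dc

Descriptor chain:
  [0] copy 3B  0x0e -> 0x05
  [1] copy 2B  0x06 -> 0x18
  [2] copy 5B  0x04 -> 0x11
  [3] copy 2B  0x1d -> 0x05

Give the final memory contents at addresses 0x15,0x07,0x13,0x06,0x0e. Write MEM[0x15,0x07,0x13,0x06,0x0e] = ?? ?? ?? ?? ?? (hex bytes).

MEM[0x15,0x07,0x13,0x06,0x0e] = fe 80 5c 63 53

  after D0: wrote 3B at 0x05 = 535c80
  after D1: wrote 2B at 0x18 = 5c80
  after D2: wrote 5B at 0x11 = 90535c80fe
  after D3: wrote 2B at 0x05 = f963
query mem[0x15]=0xfe, mem[0x07]=0x80, mem[0x13]=0x5c, mem[0x06]=0x63, mem[0x0e]=0x53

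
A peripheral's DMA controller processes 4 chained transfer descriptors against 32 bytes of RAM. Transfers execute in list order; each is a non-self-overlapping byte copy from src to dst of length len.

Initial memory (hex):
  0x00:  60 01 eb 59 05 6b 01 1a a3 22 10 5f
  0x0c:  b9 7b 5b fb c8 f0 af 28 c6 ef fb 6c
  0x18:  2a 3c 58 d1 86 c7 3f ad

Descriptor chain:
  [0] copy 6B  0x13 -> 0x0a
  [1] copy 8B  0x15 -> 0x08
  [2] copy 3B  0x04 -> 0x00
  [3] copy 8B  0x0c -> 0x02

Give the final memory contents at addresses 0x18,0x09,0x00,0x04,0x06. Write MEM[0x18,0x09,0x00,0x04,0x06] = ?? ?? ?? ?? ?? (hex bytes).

MEM[0x18,0x09,0x00,0x04,0x06] = 2a 28 05 d1 c8

D0: mem[0x0a..0x0f] <- [28 c6 ef fb 6c 2a]
D1: mem[0x08..0x0f] <- [ef fb 6c 2a 3c 58 d1 86]
D2: mem[0x00..0x02] <- [05 6b 01]
D3: mem[0x02..0x09] <- [3c 58 d1 86 c8 f0 af 28]
query mem[0x18]=0x2a, mem[0x09]=0x28, mem[0x00]=0x05, mem[0x04]=0xd1, mem[0x06]=0xc8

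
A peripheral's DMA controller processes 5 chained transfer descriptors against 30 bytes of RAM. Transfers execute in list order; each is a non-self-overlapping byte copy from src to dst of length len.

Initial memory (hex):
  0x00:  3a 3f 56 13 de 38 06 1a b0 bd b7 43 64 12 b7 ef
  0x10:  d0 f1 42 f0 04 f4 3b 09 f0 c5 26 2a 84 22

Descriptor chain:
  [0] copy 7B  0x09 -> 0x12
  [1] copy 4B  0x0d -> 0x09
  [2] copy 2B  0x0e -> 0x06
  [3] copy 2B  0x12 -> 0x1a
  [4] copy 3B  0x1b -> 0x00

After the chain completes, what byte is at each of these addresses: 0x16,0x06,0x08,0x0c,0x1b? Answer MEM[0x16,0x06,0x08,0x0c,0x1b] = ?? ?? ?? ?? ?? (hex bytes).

MEM[0x16,0x06,0x08,0x0c,0x1b] = 12 b7 b0 d0 b7

#0 dst[0x12+7] := {0xbd,0xb7,0x43,0x64,0x12,0xb7,0xef}
#1 dst[0x09+4] := {0x12,0xb7,0xef,0xd0}
#2 dst[0x06+2] := {0xb7,0xef}
#3 dst[0x1a+2] := {0xbd,0xb7}
#4 dst[0x00+3] := {0xb7,0x84,0x22}
query mem[0x16]=0x12, mem[0x06]=0xb7, mem[0x08]=0xb0, mem[0x0c]=0xd0, mem[0x1b]=0xb7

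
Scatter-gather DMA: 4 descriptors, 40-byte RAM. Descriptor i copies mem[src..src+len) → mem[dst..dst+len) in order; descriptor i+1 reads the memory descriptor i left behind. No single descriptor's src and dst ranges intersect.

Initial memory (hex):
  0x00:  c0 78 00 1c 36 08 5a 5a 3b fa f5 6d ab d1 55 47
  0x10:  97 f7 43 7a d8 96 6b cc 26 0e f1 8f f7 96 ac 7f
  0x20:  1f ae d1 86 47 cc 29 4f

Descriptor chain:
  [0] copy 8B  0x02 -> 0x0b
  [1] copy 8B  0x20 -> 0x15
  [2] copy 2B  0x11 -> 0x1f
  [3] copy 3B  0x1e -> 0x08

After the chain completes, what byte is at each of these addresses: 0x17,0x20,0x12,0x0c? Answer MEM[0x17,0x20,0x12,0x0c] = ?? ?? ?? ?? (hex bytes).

  after D0: wrote 8B at 0x0b = 001c36085a5a3bfa
  after D1: wrote 8B at 0x15 = 1faed18647cc294f
  after D2: wrote 2B at 0x1f = 3bfa
  after D3: wrote 3B at 0x08 = ac3bfa
query mem[0x17]=0xd1, mem[0x20]=0xfa, mem[0x12]=0xfa, mem[0x0c]=0x1c

MEM[0x17,0x20,0x12,0x0c] = d1 fa fa 1c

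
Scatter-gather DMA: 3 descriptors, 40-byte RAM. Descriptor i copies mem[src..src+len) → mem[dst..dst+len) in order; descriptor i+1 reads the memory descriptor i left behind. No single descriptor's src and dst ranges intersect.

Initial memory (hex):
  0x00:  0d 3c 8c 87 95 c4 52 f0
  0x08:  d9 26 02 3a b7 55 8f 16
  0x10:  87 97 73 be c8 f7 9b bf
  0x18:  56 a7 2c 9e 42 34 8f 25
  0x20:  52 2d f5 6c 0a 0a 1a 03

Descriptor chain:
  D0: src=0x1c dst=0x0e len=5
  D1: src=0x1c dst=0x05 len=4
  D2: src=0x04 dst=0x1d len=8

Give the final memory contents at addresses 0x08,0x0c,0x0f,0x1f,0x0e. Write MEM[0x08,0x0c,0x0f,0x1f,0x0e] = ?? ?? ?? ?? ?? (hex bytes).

MEM[0x08,0x0c,0x0f,0x1f,0x0e] = 25 b7 34 34 42

  after D0: wrote 5B at 0x0e = 42348f2552
  after D1: wrote 4B at 0x05 = 42348f25
  after D2: wrote 8B at 0x1d = 9542348f2526023a
query mem[0x08]=0x25, mem[0x0c]=0xb7, mem[0x0f]=0x34, mem[0x1f]=0x34, mem[0x0e]=0x42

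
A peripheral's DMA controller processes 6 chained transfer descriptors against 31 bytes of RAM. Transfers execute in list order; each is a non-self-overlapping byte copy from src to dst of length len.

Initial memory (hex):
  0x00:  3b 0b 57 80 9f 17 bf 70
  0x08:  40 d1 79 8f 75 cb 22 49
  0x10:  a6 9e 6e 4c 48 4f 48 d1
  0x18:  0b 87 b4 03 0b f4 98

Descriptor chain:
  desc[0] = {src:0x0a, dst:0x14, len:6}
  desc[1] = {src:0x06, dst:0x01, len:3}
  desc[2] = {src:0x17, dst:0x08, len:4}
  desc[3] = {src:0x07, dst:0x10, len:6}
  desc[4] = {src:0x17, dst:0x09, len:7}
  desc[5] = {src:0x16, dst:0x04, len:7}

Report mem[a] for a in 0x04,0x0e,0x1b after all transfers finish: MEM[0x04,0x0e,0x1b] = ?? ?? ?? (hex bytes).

MEM[0x04,0x0e,0x1b] = 75 0b 03

#0 dst[0x14+6] := {0x79,0x8f,0x75,0xcb,0x22,0x49}
#1 dst[0x01+3] := {0xbf,0x70,0x40}
#2 dst[0x08+4] := {0xcb,0x22,0x49,0xb4}
#3 dst[0x10+6] := {0x70,0xcb,0x22,0x49,0xb4,0x75}
#4 dst[0x09+7] := {0xcb,0x22,0x49,0xb4,0x03,0x0b,0xf4}
#5 dst[0x04+7] := {0x75,0xcb,0x22,0x49,0xb4,0x03,0x0b}
query mem[0x04]=0x75, mem[0x0e]=0x0b, mem[0x1b]=0x03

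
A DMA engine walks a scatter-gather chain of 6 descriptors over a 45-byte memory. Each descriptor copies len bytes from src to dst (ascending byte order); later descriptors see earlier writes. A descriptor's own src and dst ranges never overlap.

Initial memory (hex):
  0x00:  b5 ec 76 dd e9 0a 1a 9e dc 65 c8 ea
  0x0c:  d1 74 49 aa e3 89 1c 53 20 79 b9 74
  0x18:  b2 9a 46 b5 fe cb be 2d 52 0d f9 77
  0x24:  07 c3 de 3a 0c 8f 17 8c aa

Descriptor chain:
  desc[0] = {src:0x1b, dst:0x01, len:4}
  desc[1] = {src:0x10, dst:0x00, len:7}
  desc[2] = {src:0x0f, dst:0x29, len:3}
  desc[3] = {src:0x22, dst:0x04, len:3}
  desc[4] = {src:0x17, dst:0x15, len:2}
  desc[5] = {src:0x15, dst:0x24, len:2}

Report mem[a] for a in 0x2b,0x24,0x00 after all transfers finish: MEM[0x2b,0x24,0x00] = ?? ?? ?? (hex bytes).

MEM[0x2b,0x24,0x00] = 89 74 e3

  after D0: wrote 4B at 0x01 = b5fecbbe
  after D1: wrote 7B at 0x00 = e3891c532079b9
  after D2: wrote 3B at 0x29 = aae389
  after D3: wrote 3B at 0x04 = f97707
  after D4: wrote 2B at 0x15 = 74b2
  after D5: wrote 2B at 0x24 = 74b2
query mem[0x2b]=0x89, mem[0x24]=0x74, mem[0x00]=0xe3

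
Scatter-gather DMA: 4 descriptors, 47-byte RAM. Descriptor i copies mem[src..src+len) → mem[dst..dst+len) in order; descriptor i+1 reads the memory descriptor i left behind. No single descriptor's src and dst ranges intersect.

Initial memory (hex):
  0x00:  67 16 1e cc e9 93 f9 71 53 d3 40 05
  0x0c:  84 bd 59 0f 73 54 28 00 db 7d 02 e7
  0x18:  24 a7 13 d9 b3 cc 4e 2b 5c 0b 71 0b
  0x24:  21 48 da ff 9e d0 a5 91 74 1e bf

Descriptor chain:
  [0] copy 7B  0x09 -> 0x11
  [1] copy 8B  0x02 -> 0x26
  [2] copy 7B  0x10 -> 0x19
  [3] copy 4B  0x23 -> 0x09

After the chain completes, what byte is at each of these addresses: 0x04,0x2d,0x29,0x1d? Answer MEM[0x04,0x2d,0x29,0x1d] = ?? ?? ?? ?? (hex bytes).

MEM[0x04,0x2d,0x29,0x1d] = e9 d3 93 84

#0 dst[0x11+7] := {0xd3,0x40,0x05,0x84,0xbd,0x59,0x0f}
#1 dst[0x26+8] := {0x1e,0xcc,0xe9,0x93,0xf9,0x71,0x53,0xd3}
#2 dst[0x19+7] := {0x73,0xd3,0x40,0x05,0x84,0xbd,0x59}
#3 dst[0x09+4] := {0x0b,0x21,0x48,0x1e}
query mem[0x04]=0xe9, mem[0x2d]=0xd3, mem[0x29]=0x93, mem[0x1d]=0x84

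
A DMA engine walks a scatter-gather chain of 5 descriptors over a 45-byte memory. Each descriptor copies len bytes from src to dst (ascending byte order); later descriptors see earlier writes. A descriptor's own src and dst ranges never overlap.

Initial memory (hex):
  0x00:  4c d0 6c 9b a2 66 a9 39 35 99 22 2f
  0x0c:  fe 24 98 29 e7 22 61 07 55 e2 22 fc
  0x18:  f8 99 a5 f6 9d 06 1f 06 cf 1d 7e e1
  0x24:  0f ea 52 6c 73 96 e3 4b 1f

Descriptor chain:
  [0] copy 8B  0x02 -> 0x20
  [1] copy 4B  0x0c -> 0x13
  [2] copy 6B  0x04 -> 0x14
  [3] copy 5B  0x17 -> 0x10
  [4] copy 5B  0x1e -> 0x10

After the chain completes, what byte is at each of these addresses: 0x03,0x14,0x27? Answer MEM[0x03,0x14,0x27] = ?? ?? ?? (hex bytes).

#0 dst[0x20+8] := {0x6c,0x9b,0xa2,0x66,0xa9,0x39,0x35,0x99}
#1 dst[0x13+4] := {0xfe,0x24,0x98,0x29}
#2 dst[0x14+6] := {0xa2,0x66,0xa9,0x39,0x35,0x99}
#3 dst[0x10+5] := {0x39,0x35,0x99,0xa5,0xf6}
#4 dst[0x10+5] := {0x1f,0x06,0x6c,0x9b,0xa2}
query mem[0x03]=0x9b, mem[0x14]=0xa2, mem[0x27]=0x99

MEM[0x03,0x14,0x27] = 9b a2 99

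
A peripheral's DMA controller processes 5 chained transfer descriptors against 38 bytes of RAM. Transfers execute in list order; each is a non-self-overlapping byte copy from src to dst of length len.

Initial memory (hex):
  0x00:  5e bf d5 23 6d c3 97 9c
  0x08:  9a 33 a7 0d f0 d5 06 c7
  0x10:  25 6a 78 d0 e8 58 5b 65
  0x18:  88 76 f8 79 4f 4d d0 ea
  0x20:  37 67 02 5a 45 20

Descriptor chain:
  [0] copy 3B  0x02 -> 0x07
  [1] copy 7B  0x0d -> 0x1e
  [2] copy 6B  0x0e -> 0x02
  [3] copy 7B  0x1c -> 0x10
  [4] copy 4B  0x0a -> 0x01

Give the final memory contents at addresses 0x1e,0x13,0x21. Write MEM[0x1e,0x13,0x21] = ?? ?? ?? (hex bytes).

MEM[0x1e,0x13,0x21] = d5 06 25

D0: mem[0x07..0x09] <- [d5 23 6d]
D1: mem[0x1e..0x24] <- [d5 06 c7 25 6a 78 d0]
D2: mem[0x02..0x07] <- [06 c7 25 6a 78 d0]
D3: mem[0x10..0x16] <- [4f 4d d5 06 c7 25 6a]
D4: mem[0x01..0x04] <- [a7 0d f0 d5]
query mem[0x1e]=0xd5, mem[0x13]=0x06, mem[0x21]=0x25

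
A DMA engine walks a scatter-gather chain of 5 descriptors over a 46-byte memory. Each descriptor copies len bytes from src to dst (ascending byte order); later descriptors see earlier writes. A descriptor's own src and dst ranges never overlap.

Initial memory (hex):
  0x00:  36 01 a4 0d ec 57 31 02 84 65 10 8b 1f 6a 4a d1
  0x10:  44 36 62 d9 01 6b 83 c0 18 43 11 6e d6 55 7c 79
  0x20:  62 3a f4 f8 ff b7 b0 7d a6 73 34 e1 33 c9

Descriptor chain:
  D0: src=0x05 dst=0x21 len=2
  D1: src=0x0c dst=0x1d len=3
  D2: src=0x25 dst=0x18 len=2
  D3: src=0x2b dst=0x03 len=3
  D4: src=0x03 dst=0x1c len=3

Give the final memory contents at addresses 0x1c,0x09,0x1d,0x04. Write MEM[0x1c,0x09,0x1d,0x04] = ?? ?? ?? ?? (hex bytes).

MEM[0x1c,0x09,0x1d,0x04] = e1 65 33 33

  after D0: wrote 2B at 0x21 = 5731
  after D1: wrote 3B at 0x1d = 1f6a4a
  after D2: wrote 2B at 0x18 = b7b0
  after D3: wrote 3B at 0x03 = e133c9
  after D4: wrote 3B at 0x1c = e133c9
query mem[0x1c]=0xe1, mem[0x09]=0x65, mem[0x1d]=0x33, mem[0x04]=0x33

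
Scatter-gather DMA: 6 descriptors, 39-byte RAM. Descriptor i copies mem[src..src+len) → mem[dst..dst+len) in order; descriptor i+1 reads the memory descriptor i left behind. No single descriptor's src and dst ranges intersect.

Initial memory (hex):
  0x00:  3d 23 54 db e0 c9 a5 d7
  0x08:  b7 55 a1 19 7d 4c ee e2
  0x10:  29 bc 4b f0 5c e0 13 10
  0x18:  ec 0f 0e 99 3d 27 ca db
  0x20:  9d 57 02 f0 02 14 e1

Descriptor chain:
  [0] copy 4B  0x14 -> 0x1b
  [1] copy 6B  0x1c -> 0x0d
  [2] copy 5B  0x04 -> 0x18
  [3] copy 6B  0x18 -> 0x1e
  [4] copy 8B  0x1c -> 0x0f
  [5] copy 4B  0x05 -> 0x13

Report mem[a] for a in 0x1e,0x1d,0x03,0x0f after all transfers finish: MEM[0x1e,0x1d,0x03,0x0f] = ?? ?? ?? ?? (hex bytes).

MEM[0x1e,0x1d,0x03,0x0f] = e0 13 db b7

  after D0: wrote 4B at 0x1b = 5ce01310
  after D1: wrote 6B at 0x0d = e01310db9d57
  after D2: wrote 5B at 0x18 = e0c9a5d7b7
  after D3: wrote 6B at 0x1e = e0c9a5d7b713
  after D4: wrote 8B at 0x0f = b713e0c9a5d7b713
  after D5: wrote 4B at 0x13 = c9a5d7b7
query mem[0x1e]=0xe0, mem[0x1d]=0x13, mem[0x03]=0xdb, mem[0x0f]=0xb7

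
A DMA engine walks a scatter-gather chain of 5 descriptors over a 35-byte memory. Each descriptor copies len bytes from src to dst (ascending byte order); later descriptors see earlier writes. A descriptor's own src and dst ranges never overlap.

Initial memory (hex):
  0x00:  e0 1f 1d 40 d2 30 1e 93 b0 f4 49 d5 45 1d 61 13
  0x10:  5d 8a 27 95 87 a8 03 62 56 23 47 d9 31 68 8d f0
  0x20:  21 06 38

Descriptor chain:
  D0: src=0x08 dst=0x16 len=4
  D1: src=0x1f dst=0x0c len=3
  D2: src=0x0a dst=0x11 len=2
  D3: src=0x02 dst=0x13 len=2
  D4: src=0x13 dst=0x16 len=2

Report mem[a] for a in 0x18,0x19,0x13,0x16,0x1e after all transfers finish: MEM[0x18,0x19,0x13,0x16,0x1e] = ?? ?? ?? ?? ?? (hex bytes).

#0 dst[0x16+4] := {0xb0,0xf4,0x49,0xd5}
#1 dst[0x0c+3] := {0xf0,0x21,0x06}
#2 dst[0x11+2] := {0x49,0xd5}
#3 dst[0x13+2] := {0x1d,0x40}
#4 dst[0x16+2] := {0x1d,0x40}
query mem[0x18]=0x49, mem[0x19]=0xd5, mem[0x13]=0x1d, mem[0x16]=0x1d, mem[0x1e]=0x8d

MEM[0x18,0x19,0x13,0x16,0x1e] = 49 d5 1d 1d 8d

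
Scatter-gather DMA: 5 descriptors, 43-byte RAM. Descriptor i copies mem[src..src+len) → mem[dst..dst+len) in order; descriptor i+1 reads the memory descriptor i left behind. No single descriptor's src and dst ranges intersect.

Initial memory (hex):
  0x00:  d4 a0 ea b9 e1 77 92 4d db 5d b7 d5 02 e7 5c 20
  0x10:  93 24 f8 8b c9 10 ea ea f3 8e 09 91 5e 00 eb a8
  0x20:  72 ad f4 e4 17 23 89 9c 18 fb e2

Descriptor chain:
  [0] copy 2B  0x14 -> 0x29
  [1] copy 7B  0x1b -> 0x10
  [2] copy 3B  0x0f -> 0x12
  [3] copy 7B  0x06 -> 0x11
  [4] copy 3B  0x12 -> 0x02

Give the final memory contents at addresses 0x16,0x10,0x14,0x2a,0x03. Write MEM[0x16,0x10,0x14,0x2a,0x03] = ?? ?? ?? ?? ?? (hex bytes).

MEM[0x16,0x10,0x14,0x2a,0x03] = d5 91 5d 10 db

  after D0: wrote 2B at 0x29 = c910
  after D1: wrote 7B at 0x10 = 915e00eba872ad
  after D2: wrote 3B at 0x12 = 20915e
  after D3: wrote 7B at 0x11 = 924ddb5db7d502
  after D4: wrote 3B at 0x02 = 4ddb5d
query mem[0x16]=0xd5, mem[0x10]=0x91, mem[0x14]=0x5d, mem[0x2a]=0x10, mem[0x03]=0xdb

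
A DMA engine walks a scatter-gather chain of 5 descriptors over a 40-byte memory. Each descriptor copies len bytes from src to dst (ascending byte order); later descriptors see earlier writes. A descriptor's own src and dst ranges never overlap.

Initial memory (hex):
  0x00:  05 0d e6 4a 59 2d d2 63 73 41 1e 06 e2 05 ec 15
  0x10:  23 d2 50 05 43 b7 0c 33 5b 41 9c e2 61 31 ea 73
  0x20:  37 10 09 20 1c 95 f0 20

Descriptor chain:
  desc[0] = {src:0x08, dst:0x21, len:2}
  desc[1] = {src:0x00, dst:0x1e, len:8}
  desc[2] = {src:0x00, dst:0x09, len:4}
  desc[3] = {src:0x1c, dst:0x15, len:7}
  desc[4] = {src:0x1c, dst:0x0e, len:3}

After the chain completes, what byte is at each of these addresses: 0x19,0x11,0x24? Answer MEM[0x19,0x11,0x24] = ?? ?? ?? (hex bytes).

D0: mem[0x21..0x22] <- [73 41]
D1: mem[0x1e..0x25] <- [05 0d e6 4a 59 2d d2 63]
D2: mem[0x09..0x0c] <- [05 0d e6 4a]
D3: mem[0x15..0x1b] <- [61 31 05 0d e6 4a 59]
D4: mem[0x0e..0x10] <- [61 31 05]
query mem[0x19]=0xe6, mem[0x11]=0xd2, mem[0x24]=0xd2

MEM[0x19,0x11,0x24] = e6 d2 d2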